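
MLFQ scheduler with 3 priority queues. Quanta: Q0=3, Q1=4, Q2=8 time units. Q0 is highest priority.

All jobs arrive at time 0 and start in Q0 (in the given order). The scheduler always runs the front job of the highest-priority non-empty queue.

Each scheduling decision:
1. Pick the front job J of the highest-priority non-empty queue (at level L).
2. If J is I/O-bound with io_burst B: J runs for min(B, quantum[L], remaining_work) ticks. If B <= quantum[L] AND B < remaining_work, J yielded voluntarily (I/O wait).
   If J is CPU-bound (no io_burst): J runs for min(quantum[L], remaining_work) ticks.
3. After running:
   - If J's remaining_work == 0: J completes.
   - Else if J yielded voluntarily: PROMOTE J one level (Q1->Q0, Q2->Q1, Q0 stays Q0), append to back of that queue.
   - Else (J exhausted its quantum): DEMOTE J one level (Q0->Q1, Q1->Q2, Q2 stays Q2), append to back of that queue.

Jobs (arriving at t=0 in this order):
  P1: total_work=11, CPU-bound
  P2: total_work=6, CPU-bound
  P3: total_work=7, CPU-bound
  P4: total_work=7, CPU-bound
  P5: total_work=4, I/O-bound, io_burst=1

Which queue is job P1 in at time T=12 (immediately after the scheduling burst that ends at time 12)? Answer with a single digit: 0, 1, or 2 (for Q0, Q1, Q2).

Answer: 1

Derivation:
t=0-3: P1@Q0 runs 3, rem=8, quantum used, demote→Q1. Q0=[P2,P3,P4,P5] Q1=[P1] Q2=[]
t=3-6: P2@Q0 runs 3, rem=3, quantum used, demote→Q1. Q0=[P3,P4,P5] Q1=[P1,P2] Q2=[]
t=6-9: P3@Q0 runs 3, rem=4, quantum used, demote→Q1. Q0=[P4,P5] Q1=[P1,P2,P3] Q2=[]
t=9-12: P4@Q0 runs 3, rem=4, quantum used, demote→Q1. Q0=[P5] Q1=[P1,P2,P3,P4] Q2=[]
t=12-13: P5@Q0 runs 1, rem=3, I/O yield, promote→Q0. Q0=[P5] Q1=[P1,P2,P3,P4] Q2=[]
t=13-14: P5@Q0 runs 1, rem=2, I/O yield, promote→Q0. Q0=[P5] Q1=[P1,P2,P3,P4] Q2=[]
t=14-15: P5@Q0 runs 1, rem=1, I/O yield, promote→Q0. Q0=[P5] Q1=[P1,P2,P3,P4] Q2=[]
t=15-16: P5@Q0 runs 1, rem=0, completes. Q0=[] Q1=[P1,P2,P3,P4] Q2=[]
t=16-20: P1@Q1 runs 4, rem=4, quantum used, demote→Q2. Q0=[] Q1=[P2,P3,P4] Q2=[P1]
t=20-23: P2@Q1 runs 3, rem=0, completes. Q0=[] Q1=[P3,P4] Q2=[P1]
t=23-27: P3@Q1 runs 4, rem=0, completes. Q0=[] Q1=[P4] Q2=[P1]
t=27-31: P4@Q1 runs 4, rem=0, completes. Q0=[] Q1=[] Q2=[P1]
t=31-35: P1@Q2 runs 4, rem=0, completes. Q0=[] Q1=[] Q2=[]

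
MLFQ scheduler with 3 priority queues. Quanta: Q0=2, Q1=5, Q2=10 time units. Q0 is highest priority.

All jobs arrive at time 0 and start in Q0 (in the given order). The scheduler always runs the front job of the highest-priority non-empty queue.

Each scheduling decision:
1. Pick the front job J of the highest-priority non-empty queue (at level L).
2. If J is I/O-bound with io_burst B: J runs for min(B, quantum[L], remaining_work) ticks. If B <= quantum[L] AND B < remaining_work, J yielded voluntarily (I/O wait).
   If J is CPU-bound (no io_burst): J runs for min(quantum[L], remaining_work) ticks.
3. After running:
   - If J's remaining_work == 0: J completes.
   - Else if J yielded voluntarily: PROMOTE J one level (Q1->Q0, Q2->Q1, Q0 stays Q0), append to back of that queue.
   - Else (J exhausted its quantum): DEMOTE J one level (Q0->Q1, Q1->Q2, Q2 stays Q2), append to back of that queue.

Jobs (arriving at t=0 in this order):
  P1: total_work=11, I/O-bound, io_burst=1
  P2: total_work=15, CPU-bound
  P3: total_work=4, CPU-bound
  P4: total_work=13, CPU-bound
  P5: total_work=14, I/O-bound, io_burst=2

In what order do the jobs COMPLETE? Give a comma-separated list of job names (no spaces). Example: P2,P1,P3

t=0-1: P1@Q0 runs 1, rem=10, I/O yield, promote→Q0. Q0=[P2,P3,P4,P5,P1] Q1=[] Q2=[]
t=1-3: P2@Q0 runs 2, rem=13, quantum used, demote→Q1. Q0=[P3,P4,P5,P1] Q1=[P2] Q2=[]
t=3-5: P3@Q0 runs 2, rem=2, quantum used, demote→Q1. Q0=[P4,P5,P1] Q1=[P2,P3] Q2=[]
t=5-7: P4@Q0 runs 2, rem=11, quantum used, demote→Q1. Q0=[P5,P1] Q1=[P2,P3,P4] Q2=[]
t=7-9: P5@Q0 runs 2, rem=12, I/O yield, promote→Q0. Q0=[P1,P5] Q1=[P2,P3,P4] Q2=[]
t=9-10: P1@Q0 runs 1, rem=9, I/O yield, promote→Q0. Q0=[P5,P1] Q1=[P2,P3,P4] Q2=[]
t=10-12: P5@Q0 runs 2, rem=10, I/O yield, promote→Q0. Q0=[P1,P5] Q1=[P2,P3,P4] Q2=[]
t=12-13: P1@Q0 runs 1, rem=8, I/O yield, promote→Q0. Q0=[P5,P1] Q1=[P2,P3,P4] Q2=[]
t=13-15: P5@Q0 runs 2, rem=8, I/O yield, promote→Q0. Q0=[P1,P5] Q1=[P2,P3,P4] Q2=[]
t=15-16: P1@Q0 runs 1, rem=7, I/O yield, promote→Q0. Q0=[P5,P1] Q1=[P2,P3,P4] Q2=[]
t=16-18: P5@Q0 runs 2, rem=6, I/O yield, promote→Q0. Q0=[P1,P5] Q1=[P2,P3,P4] Q2=[]
t=18-19: P1@Q0 runs 1, rem=6, I/O yield, promote→Q0. Q0=[P5,P1] Q1=[P2,P3,P4] Q2=[]
t=19-21: P5@Q0 runs 2, rem=4, I/O yield, promote→Q0. Q0=[P1,P5] Q1=[P2,P3,P4] Q2=[]
t=21-22: P1@Q0 runs 1, rem=5, I/O yield, promote→Q0. Q0=[P5,P1] Q1=[P2,P3,P4] Q2=[]
t=22-24: P5@Q0 runs 2, rem=2, I/O yield, promote→Q0. Q0=[P1,P5] Q1=[P2,P3,P4] Q2=[]
t=24-25: P1@Q0 runs 1, rem=4, I/O yield, promote→Q0. Q0=[P5,P1] Q1=[P2,P3,P4] Q2=[]
t=25-27: P5@Q0 runs 2, rem=0, completes. Q0=[P1] Q1=[P2,P3,P4] Q2=[]
t=27-28: P1@Q0 runs 1, rem=3, I/O yield, promote→Q0. Q0=[P1] Q1=[P2,P3,P4] Q2=[]
t=28-29: P1@Q0 runs 1, rem=2, I/O yield, promote→Q0. Q0=[P1] Q1=[P2,P3,P4] Q2=[]
t=29-30: P1@Q0 runs 1, rem=1, I/O yield, promote→Q0. Q0=[P1] Q1=[P2,P3,P4] Q2=[]
t=30-31: P1@Q0 runs 1, rem=0, completes. Q0=[] Q1=[P2,P3,P4] Q2=[]
t=31-36: P2@Q1 runs 5, rem=8, quantum used, demote→Q2. Q0=[] Q1=[P3,P4] Q2=[P2]
t=36-38: P3@Q1 runs 2, rem=0, completes. Q0=[] Q1=[P4] Q2=[P2]
t=38-43: P4@Q1 runs 5, rem=6, quantum used, demote→Q2. Q0=[] Q1=[] Q2=[P2,P4]
t=43-51: P2@Q2 runs 8, rem=0, completes. Q0=[] Q1=[] Q2=[P4]
t=51-57: P4@Q2 runs 6, rem=0, completes. Q0=[] Q1=[] Q2=[]

Answer: P5,P1,P3,P2,P4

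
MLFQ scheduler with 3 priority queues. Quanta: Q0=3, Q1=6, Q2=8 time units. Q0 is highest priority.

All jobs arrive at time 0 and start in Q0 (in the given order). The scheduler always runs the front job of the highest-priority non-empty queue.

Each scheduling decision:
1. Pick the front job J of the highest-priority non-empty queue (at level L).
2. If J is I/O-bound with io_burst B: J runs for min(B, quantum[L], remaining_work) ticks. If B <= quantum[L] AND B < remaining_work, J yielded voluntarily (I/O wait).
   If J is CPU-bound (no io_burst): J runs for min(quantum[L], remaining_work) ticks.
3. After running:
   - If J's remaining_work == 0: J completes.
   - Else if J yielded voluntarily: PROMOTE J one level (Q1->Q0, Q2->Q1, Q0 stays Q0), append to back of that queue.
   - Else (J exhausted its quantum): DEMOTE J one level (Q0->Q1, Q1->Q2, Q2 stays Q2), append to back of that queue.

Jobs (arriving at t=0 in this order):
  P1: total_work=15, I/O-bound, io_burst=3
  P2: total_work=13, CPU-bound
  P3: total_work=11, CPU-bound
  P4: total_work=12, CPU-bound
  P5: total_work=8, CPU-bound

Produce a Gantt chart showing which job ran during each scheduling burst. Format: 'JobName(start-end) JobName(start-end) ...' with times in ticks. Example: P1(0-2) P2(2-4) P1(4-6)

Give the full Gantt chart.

Answer: P1(0-3) P2(3-6) P3(6-9) P4(9-12) P5(12-15) P1(15-18) P1(18-21) P1(21-24) P1(24-27) P2(27-33) P3(33-39) P4(39-45) P5(45-50) P2(50-54) P3(54-56) P4(56-59)

Derivation:
t=0-3: P1@Q0 runs 3, rem=12, I/O yield, promote→Q0. Q0=[P2,P3,P4,P5,P1] Q1=[] Q2=[]
t=3-6: P2@Q0 runs 3, rem=10, quantum used, demote→Q1. Q0=[P3,P4,P5,P1] Q1=[P2] Q2=[]
t=6-9: P3@Q0 runs 3, rem=8, quantum used, demote→Q1. Q0=[P4,P5,P1] Q1=[P2,P3] Q2=[]
t=9-12: P4@Q0 runs 3, rem=9, quantum used, demote→Q1. Q0=[P5,P1] Q1=[P2,P3,P4] Q2=[]
t=12-15: P5@Q0 runs 3, rem=5, quantum used, demote→Q1. Q0=[P1] Q1=[P2,P3,P4,P5] Q2=[]
t=15-18: P1@Q0 runs 3, rem=9, I/O yield, promote→Q0. Q0=[P1] Q1=[P2,P3,P4,P5] Q2=[]
t=18-21: P1@Q0 runs 3, rem=6, I/O yield, promote→Q0. Q0=[P1] Q1=[P2,P3,P4,P5] Q2=[]
t=21-24: P1@Q0 runs 3, rem=3, I/O yield, promote→Q0. Q0=[P1] Q1=[P2,P3,P4,P5] Q2=[]
t=24-27: P1@Q0 runs 3, rem=0, completes. Q0=[] Q1=[P2,P3,P4,P5] Q2=[]
t=27-33: P2@Q1 runs 6, rem=4, quantum used, demote→Q2. Q0=[] Q1=[P3,P4,P5] Q2=[P2]
t=33-39: P3@Q1 runs 6, rem=2, quantum used, demote→Q2. Q0=[] Q1=[P4,P5] Q2=[P2,P3]
t=39-45: P4@Q1 runs 6, rem=3, quantum used, demote→Q2. Q0=[] Q1=[P5] Q2=[P2,P3,P4]
t=45-50: P5@Q1 runs 5, rem=0, completes. Q0=[] Q1=[] Q2=[P2,P3,P4]
t=50-54: P2@Q2 runs 4, rem=0, completes. Q0=[] Q1=[] Q2=[P3,P4]
t=54-56: P3@Q2 runs 2, rem=0, completes. Q0=[] Q1=[] Q2=[P4]
t=56-59: P4@Q2 runs 3, rem=0, completes. Q0=[] Q1=[] Q2=[]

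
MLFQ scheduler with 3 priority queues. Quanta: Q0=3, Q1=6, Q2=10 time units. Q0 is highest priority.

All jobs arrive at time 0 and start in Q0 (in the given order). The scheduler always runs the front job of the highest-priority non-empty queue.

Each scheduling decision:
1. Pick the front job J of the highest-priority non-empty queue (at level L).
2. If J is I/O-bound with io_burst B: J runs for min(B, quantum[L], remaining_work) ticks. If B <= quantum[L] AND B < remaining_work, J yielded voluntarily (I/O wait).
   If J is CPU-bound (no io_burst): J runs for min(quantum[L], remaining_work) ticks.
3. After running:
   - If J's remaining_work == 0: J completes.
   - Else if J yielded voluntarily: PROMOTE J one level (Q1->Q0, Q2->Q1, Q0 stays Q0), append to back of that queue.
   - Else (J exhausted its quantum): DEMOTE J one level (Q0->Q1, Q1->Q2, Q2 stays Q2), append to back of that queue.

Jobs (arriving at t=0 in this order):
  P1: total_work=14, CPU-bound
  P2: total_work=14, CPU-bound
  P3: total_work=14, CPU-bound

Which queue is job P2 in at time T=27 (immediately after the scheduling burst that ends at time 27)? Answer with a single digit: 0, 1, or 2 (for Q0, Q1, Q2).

Answer: 2

Derivation:
t=0-3: P1@Q0 runs 3, rem=11, quantum used, demote→Q1. Q0=[P2,P3] Q1=[P1] Q2=[]
t=3-6: P2@Q0 runs 3, rem=11, quantum used, demote→Q1. Q0=[P3] Q1=[P1,P2] Q2=[]
t=6-9: P3@Q0 runs 3, rem=11, quantum used, demote→Q1. Q0=[] Q1=[P1,P2,P3] Q2=[]
t=9-15: P1@Q1 runs 6, rem=5, quantum used, demote→Q2. Q0=[] Q1=[P2,P3] Q2=[P1]
t=15-21: P2@Q1 runs 6, rem=5, quantum used, demote→Q2. Q0=[] Q1=[P3] Q2=[P1,P2]
t=21-27: P3@Q1 runs 6, rem=5, quantum used, demote→Q2. Q0=[] Q1=[] Q2=[P1,P2,P3]
t=27-32: P1@Q2 runs 5, rem=0, completes. Q0=[] Q1=[] Q2=[P2,P3]
t=32-37: P2@Q2 runs 5, rem=0, completes. Q0=[] Q1=[] Q2=[P3]
t=37-42: P3@Q2 runs 5, rem=0, completes. Q0=[] Q1=[] Q2=[]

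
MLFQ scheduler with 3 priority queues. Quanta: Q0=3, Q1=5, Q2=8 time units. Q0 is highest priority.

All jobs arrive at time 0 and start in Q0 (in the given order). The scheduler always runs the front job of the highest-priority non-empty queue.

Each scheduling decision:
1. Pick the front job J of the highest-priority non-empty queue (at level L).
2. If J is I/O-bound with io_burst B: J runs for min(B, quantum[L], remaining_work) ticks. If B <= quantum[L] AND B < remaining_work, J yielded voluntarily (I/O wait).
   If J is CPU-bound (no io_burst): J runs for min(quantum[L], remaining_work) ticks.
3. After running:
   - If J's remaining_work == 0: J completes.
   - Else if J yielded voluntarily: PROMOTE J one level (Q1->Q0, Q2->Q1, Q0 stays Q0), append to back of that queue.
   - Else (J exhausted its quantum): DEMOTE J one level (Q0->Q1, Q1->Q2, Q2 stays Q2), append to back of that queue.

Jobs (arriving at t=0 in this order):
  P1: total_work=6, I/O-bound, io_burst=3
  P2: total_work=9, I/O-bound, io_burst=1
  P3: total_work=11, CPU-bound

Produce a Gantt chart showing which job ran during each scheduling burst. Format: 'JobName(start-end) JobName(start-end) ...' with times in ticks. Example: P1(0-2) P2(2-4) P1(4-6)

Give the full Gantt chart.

t=0-3: P1@Q0 runs 3, rem=3, I/O yield, promote→Q0. Q0=[P2,P3,P1] Q1=[] Q2=[]
t=3-4: P2@Q0 runs 1, rem=8, I/O yield, promote→Q0. Q0=[P3,P1,P2] Q1=[] Q2=[]
t=4-7: P3@Q0 runs 3, rem=8, quantum used, demote→Q1. Q0=[P1,P2] Q1=[P3] Q2=[]
t=7-10: P1@Q0 runs 3, rem=0, completes. Q0=[P2] Q1=[P3] Q2=[]
t=10-11: P2@Q0 runs 1, rem=7, I/O yield, promote→Q0. Q0=[P2] Q1=[P3] Q2=[]
t=11-12: P2@Q0 runs 1, rem=6, I/O yield, promote→Q0. Q0=[P2] Q1=[P3] Q2=[]
t=12-13: P2@Q0 runs 1, rem=5, I/O yield, promote→Q0. Q0=[P2] Q1=[P3] Q2=[]
t=13-14: P2@Q0 runs 1, rem=4, I/O yield, promote→Q0. Q0=[P2] Q1=[P3] Q2=[]
t=14-15: P2@Q0 runs 1, rem=3, I/O yield, promote→Q0. Q0=[P2] Q1=[P3] Q2=[]
t=15-16: P2@Q0 runs 1, rem=2, I/O yield, promote→Q0. Q0=[P2] Q1=[P3] Q2=[]
t=16-17: P2@Q0 runs 1, rem=1, I/O yield, promote→Q0. Q0=[P2] Q1=[P3] Q2=[]
t=17-18: P2@Q0 runs 1, rem=0, completes. Q0=[] Q1=[P3] Q2=[]
t=18-23: P3@Q1 runs 5, rem=3, quantum used, demote→Q2. Q0=[] Q1=[] Q2=[P3]
t=23-26: P3@Q2 runs 3, rem=0, completes. Q0=[] Q1=[] Q2=[]

Answer: P1(0-3) P2(3-4) P3(4-7) P1(7-10) P2(10-11) P2(11-12) P2(12-13) P2(13-14) P2(14-15) P2(15-16) P2(16-17) P2(17-18) P3(18-23) P3(23-26)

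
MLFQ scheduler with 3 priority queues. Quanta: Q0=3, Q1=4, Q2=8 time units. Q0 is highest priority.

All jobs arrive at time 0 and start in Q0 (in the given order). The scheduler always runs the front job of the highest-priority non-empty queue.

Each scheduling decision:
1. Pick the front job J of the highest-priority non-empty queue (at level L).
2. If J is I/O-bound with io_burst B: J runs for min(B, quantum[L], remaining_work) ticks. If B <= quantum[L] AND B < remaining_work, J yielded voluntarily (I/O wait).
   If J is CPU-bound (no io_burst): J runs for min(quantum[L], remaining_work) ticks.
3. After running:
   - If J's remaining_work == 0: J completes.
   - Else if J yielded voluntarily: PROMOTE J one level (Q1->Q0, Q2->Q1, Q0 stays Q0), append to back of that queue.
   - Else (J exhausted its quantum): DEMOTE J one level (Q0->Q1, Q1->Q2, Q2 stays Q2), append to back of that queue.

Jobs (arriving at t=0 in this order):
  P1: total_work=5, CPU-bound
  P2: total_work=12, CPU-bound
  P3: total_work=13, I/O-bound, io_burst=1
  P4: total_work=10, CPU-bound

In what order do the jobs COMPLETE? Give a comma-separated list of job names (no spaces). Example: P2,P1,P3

Answer: P3,P1,P2,P4

Derivation:
t=0-3: P1@Q0 runs 3, rem=2, quantum used, demote→Q1. Q0=[P2,P3,P4] Q1=[P1] Q2=[]
t=3-6: P2@Q0 runs 3, rem=9, quantum used, demote→Q1. Q0=[P3,P4] Q1=[P1,P2] Q2=[]
t=6-7: P3@Q0 runs 1, rem=12, I/O yield, promote→Q0. Q0=[P4,P3] Q1=[P1,P2] Q2=[]
t=7-10: P4@Q0 runs 3, rem=7, quantum used, demote→Q1. Q0=[P3] Q1=[P1,P2,P4] Q2=[]
t=10-11: P3@Q0 runs 1, rem=11, I/O yield, promote→Q0. Q0=[P3] Q1=[P1,P2,P4] Q2=[]
t=11-12: P3@Q0 runs 1, rem=10, I/O yield, promote→Q0. Q0=[P3] Q1=[P1,P2,P4] Q2=[]
t=12-13: P3@Q0 runs 1, rem=9, I/O yield, promote→Q0. Q0=[P3] Q1=[P1,P2,P4] Q2=[]
t=13-14: P3@Q0 runs 1, rem=8, I/O yield, promote→Q0. Q0=[P3] Q1=[P1,P2,P4] Q2=[]
t=14-15: P3@Q0 runs 1, rem=7, I/O yield, promote→Q0. Q0=[P3] Q1=[P1,P2,P4] Q2=[]
t=15-16: P3@Q0 runs 1, rem=6, I/O yield, promote→Q0. Q0=[P3] Q1=[P1,P2,P4] Q2=[]
t=16-17: P3@Q0 runs 1, rem=5, I/O yield, promote→Q0. Q0=[P3] Q1=[P1,P2,P4] Q2=[]
t=17-18: P3@Q0 runs 1, rem=4, I/O yield, promote→Q0. Q0=[P3] Q1=[P1,P2,P4] Q2=[]
t=18-19: P3@Q0 runs 1, rem=3, I/O yield, promote→Q0. Q0=[P3] Q1=[P1,P2,P4] Q2=[]
t=19-20: P3@Q0 runs 1, rem=2, I/O yield, promote→Q0. Q0=[P3] Q1=[P1,P2,P4] Q2=[]
t=20-21: P3@Q0 runs 1, rem=1, I/O yield, promote→Q0. Q0=[P3] Q1=[P1,P2,P4] Q2=[]
t=21-22: P3@Q0 runs 1, rem=0, completes. Q0=[] Q1=[P1,P2,P4] Q2=[]
t=22-24: P1@Q1 runs 2, rem=0, completes. Q0=[] Q1=[P2,P4] Q2=[]
t=24-28: P2@Q1 runs 4, rem=5, quantum used, demote→Q2. Q0=[] Q1=[P4] Q2=[P2]
t=28-32: P4@Q1 runs 4, rem=3, quantum used, demote→Q2. Q0=[] Q1=[] Q2=[P2,P4]
t=32-37: P2@Q2 runs 5, rem=0, completes. Q0=[] Q1=[] Q2=[P4]
t=37-40: P4@Q2 runs 3, rem=0, completes. Q0=[] Q1=[] Q2=[]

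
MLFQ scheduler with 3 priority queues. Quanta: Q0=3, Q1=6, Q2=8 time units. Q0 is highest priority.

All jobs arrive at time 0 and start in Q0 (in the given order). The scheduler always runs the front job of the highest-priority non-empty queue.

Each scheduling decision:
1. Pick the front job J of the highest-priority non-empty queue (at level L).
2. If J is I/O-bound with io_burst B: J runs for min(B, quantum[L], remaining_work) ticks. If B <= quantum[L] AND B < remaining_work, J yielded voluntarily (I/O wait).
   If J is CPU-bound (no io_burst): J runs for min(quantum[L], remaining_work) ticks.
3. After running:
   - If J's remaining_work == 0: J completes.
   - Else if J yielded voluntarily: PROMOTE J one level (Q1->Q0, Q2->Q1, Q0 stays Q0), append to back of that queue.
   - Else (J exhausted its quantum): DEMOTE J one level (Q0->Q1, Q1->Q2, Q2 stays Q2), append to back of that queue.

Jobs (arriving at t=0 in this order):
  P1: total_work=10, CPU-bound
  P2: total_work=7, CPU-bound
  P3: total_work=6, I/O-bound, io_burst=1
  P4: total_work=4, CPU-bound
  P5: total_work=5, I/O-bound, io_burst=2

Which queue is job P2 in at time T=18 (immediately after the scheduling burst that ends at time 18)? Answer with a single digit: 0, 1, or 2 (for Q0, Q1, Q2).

t=0-3: P1@Q0 runs 3, rem=7, quantum used, demote→Q1. Q0=[P2,P3,P4,P5] Q1=[P1] Q2=[]
t=3-6: P2@Q0 runs 3, rem=4, quantum used, demote→Q1. Q0=[P3,P4,P5] Q1=[P1,P2] Q2=[]
t=6-7: P3@Q0 runs 1, rem=5, I/O yield, promote→Q0. Q0=[P4,P5,P3] Q1=[P1,P2] Q2=[]
t=7-10: P4@Q0 runs 3, rem=1, quantum used, demote→Q1. Q0=[P5,P3] Q1=[P1,P2,P4] Q2=[]
t=10-12: P5@Q0 runs 2, rem=3, I/O yield, promote→Q0. Q0=[P3,P5] Q1=[P1,P2,P4] Q2=[]
t=12-13: P3@Q0 runs 1, rem=4, I/O yield, promote→Q0. Q0=[P5,P3] Q1=[P1,P2,P4] Q2=[]
t=13-15: P5@Q0 runs 2, rem=1, I/O yield, promote→Q0. Q0=[P3,P5] Q1=[P1,P2,P4] Q2=[]
t=15-16: P3@Q0 runs 1, rem=3, I/O yield, promote→Q0. Q0=[P5,P3] Q1=[P1,P2,P4] Q2=[]
t=16-17: P5@Q0 runs 1, rem=0, completes. Q0=[P3] Q1=[P1,P2,P4] Q2=[]
t=17-18: P3@Q0 runs 1, rem=2, I/O yield, promote→Q0. Q0=[P3] Q1=[P1,P2,P4] Q2=[]
t=18-19: P3@Q0 runs 1, rem=1, I/O yield, promote→Q0. Q0=[P3] Q1=[P1,P2,P4] Q2=[]
t=19-20: P3@Q0 runs 1, rem=0, completes. Q0=[] Q1=[P1,P2,P4] Q2=[]
t=20-26: P1@Q1 runs 6, rem=1, quantum used, demote→Q2. Q0=[] Q1=[P2,P4] Q2=[P1]
t=26-30: P2@Q1 runs 4, rem=0, completes. Q0=[] Q1=[P4] Q2=[P1]
t=30-31: P4@Q1 runs 1, rem=0, completes. Q0=[] Q1=[] Q2=[P1]
t=31-32: P1@Q2 runs 1, rem=0, completes. Q0=[] Q1=[] Q2=[]

Answer: 1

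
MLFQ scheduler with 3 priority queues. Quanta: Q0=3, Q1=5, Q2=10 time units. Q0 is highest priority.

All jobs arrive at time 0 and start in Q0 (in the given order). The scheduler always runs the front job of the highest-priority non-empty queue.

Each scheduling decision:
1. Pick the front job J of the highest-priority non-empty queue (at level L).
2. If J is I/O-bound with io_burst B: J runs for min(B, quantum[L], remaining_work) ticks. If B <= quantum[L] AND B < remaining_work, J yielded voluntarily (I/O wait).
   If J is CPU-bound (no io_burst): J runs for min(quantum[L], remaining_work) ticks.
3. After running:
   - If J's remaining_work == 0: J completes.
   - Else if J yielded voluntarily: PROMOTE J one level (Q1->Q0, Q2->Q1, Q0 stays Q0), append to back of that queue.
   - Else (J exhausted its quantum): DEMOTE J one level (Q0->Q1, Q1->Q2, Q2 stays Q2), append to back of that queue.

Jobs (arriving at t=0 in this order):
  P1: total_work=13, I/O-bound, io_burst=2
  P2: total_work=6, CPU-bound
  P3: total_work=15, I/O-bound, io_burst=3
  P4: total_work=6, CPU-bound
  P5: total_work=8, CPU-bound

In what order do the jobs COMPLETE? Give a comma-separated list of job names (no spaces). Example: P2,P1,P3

Answer: P3,P1,P2,P4,P5

Derivation:
t=0-2: P1@Q0 runs 2, rem=11, I/O yield, promote→Q0. Q0=[P2,P3,P4,P5,P1] Q1=[] Q2=[]
t=2-5: P2@Q0 runs 3, rem=3, quantum used, demote→Q1. Q0=[P3,P4,P5,P1] Q1=[P2] Q2=[]
t=5-8: P3@Q0 runs 3, rem=12, I/O yield, promote→Q0. Q0=[P4,P5,P1,P3] Q1=[P2] Q2=[]
t=8-11: P4@Q0 runs 3, rem=3, quantum used, demote→Q1. Q0=[P5,P1,P3] Q1=[P2,P4] Q2=[]
t=11-14: P5@Q0 runs 3, rem=5, quantum used, demote→Q1. Q0=[P1,P3] Q1=[P2,P4,P5] Q2=[]
t=14-16: P1@Q0 runs 2, rem=9, I/O yield, promote→Q0. Q0=[P3,P1] Q1=[P2,P4,P5] Q2=[]
t=16-19: P3@Q0 runs 3, rem=9, I/O yield, promote→Q0. Q0=[P1,P3] Q1=[P2,P4,P5] Q2=[]
t=19-21: P1@Q0 runs 2, rem=7, I/O yield, promote→Q0. Q0=[P3,P1] Q1=[P2,P4,P5] Q2=[]
t=21-24: P3@Q0 runs 3, rem=6, I/O yield, promote→Q0. Q0=[P1,P3] Q1=[P2,P4,P5] Q2=[]
t=24-26: P1@Q0 runs 2, rem=5, I/O yield, promote→Q0. Q0=[P3,P1] Q1=[P2,P4,P5] Q2=[]
t=26-29: P3@Q0 runs 3, rem=3, I/O yield, promote→Q0. Q0=[P1,P3] Q1=[P2,P4,P5] Q2=[]
t=29-31: P1@Q0 runs 2, rem=3, I/O yield, promote→Q0. Q0=[P3,P1] Q1=[P2,P4,P5] Q2=[]
t=31-34: P3@Q0 runs 3, rem=0, completes. Q0=[P1] Q1=[P2,P4,P5] Q2=[]
t=34-36: P1@Q0 runs 2, rem=1, I/O yield, promote→Q0. Q0=[P1] Q1=[P2,P4,P5] Q2=[]
t=36-37: P1@Q0 runs 1, rem=0, completes. Q0=[] Q1=[P2,P4,P5] Q2=[]
t=37-40: P2@Q1 runs 3, rem=0, completes. Q0=[] Q1=[P4,P5] Q2=[]
t=40-43: P4@Q1 runs 3, rem=0, completes. Q0=[] Q1=[P5] Q2=[]
t=43-48: P5@Q1 runs 5, rem=0, completes. Q0=[] Q1=[] Q2=[]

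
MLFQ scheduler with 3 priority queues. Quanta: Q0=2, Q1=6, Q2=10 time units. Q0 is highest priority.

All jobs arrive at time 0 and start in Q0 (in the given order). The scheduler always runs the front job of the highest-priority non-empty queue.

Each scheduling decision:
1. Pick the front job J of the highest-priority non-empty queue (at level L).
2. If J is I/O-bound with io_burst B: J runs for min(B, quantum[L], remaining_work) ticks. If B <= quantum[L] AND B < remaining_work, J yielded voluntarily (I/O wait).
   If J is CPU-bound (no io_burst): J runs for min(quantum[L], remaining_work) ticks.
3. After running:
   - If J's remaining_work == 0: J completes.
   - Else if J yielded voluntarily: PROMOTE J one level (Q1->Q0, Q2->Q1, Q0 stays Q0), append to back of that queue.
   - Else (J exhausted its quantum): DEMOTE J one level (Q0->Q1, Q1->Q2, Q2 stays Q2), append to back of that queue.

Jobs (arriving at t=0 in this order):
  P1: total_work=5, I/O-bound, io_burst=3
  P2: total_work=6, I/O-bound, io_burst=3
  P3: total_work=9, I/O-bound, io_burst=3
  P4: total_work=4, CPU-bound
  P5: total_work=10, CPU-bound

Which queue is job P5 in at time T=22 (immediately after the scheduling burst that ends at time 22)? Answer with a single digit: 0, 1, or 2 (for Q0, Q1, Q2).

Answer: 1

Derivation:
t=0-2: P1@Q0 runs 2, rem=3, quantum used, demote→Q1. Q0=[P2,P3,P4,P5] Q1=[P1] Q2=[]
t=2-4: P2@Q0 runs 2, rem=4, quantum used, demote→Q1. Q0=[P3,P4,P5] Q1=[P1,P2] Q2=[]
t=4-6: P3@Q0 runs 2, rem=7, quantum used, demote→Q1. Q0=[P4,P5] Q1=[P1,P2,P3] Q2=[]
t=6-8: P4@Q0 runs 2, rem=2, quantum used, demote→Q1. Q0=[P5] Q1=[P1,P2,P3,P4] Q2=[]
t=8-10: P5@Q0 runs 2, rem=8, quantum used, demote→Q1. Q0=[] Q1=[P1,P2,P3,P4,P5] Q2=[]
t=10-13: P1@Q1 runs 3, rem=0, completes. Q0=[] Q1=[P2,P3,P4,P5] Q2=[]
t=13-16: P2@Q1 runs 3, rem=1, I/O yield, promote→Q0. Q0=[P2] Q1=[P3,P4,P5] Q2=[]
t=16-17: P2@Q0 runs 1, rem=0, completes. Q0=[] Q1=[P3,P4,P5] Q2=[]
t=17-20: P3@Q1 runs 3, rem=4, I/O yield, promote→Q0. Q0=[P3] Q1=[P4,P5] Q2=[]
t=20-22: P3@Q0 runs 2, rem=2, quantum used, demote→Q1. Q0=[] Q1=[P4,P5,P3] Q2=[]
t=22-24: P4@Q1 runs 2, rem=0, completes. Q0=[] Q1=[P5,P3] Q2=[]
t=24-30: P5@Q1 runs 6, rem=2, quantum used, demote→Q2. Q0=[] Q1=[P3] Q2=[P5]
t=30-32: P3@Q1 runs 2, rem=0, completes. Q0=[] Q1=[] Q2=[P5]
t=32-34: P5@Q2 runs 2, rem=0, completes. Q0=[] Q1=[] Q2=[]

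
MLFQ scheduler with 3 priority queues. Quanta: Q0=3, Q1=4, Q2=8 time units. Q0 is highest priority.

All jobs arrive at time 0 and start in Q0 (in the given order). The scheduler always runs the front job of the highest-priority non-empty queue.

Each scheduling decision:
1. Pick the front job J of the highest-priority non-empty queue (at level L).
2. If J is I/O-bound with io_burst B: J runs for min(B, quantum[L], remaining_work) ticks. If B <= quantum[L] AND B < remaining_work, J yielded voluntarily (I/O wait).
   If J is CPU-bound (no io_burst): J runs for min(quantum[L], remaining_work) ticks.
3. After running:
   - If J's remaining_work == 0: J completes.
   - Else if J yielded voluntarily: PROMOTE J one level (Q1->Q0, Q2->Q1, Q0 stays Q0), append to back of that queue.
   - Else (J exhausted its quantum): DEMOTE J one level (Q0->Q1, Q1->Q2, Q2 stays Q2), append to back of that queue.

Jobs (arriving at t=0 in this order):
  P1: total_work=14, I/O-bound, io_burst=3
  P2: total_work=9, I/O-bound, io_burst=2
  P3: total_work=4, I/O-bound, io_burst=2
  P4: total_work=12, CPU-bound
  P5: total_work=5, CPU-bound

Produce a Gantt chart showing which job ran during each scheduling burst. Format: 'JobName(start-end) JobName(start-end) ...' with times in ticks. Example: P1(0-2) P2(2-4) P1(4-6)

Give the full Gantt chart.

t=0-3: P1@Q0 runs 3, rem=11, I/O yield, promote→Q0. Q0=[P2,P3,P4,P5,P1] Q1=[] Q2=[]
t=3-5: P2@Q0 runs 2, rem=7, I/O yield, promote→Q0. Q0=[P3,P4,P5,P1,P2] Q1=[] Q2=[]
t=5-7: P3@Q0 runs 2, rem=2, I/O yield, promote→Q0. Q0=[P4,P5,P1,P2,P3] Q1=[] Q2=[]
t=7-10: P4@Q0 runs 3, rem=9, quantum used, demote→Q1. Q0=[P5,P1,P2,P3] Q1=[P4] Q2=[]
t=10-13: P5@Q0 runs 3, rem=2, quantum used, demote→Q1. Q0=[P1,P2,P3] Q1=[P4,P5] Q2=[]
t=13-16: P1@Q0 runs 3, rem=8, I/O yield, promote→Q0. Q0=[P2,P3,P1] Q1=[P4,P5] Q2=[]
t=16-18: P2@Q0 runs 2, rem=5, I/O yield, promote→Q0. Q0=[P3,P1,P2] Q1=[P4,P5] Q2=[]
t=18-20: P3@Q0 runs 2, rem=0, completes. Q0=[P1,P2] Q1=[P4,P5] Q2=[]
t=20-23: P1@Q0 runs 3, rem=5, I/O yield, promote→Q0. Q0=[P2,P1] Q1=[P4,P5] Q2=[]
t=23-25: P2@Q0 runs 2, rem=3, I/O yield, promote→Q0. Q0=[P1,P2] Q1=[P4,P5] Q2=[]
t=25-28: P1@Q0 runs 3, rem=2, I/O yield, promote→Q0. Q0=[P2,P1] Q1=[P4,P5] Q2=[]
t=28-30: P2@Q0 runs 2, rem=1, I/O yield, promote→Q0. Q0=[P1,P2] Q1=[P4,P5] Q2=[]
t=30-32: P1@Q0 runs 2, rem=0, completes. Q0=[P2] Q1=[P4,P5] Q2=[]
t=32-33: P2@Q0 runs 1, rem=0, completes. Q0=[] Q1=[P4,P5] Q2=[]
t=33-37: P4@Q1 runs 4, rem=5, quantum used, demote→Q2. Q0=[] Q1=[P5] Q2=[P4]
t=37-39: P5@Q1 runs 2, rem=0, completes. Q0=[] Q1=[] Q2=[P4]
t=39-44: P4@Q2 runs 5, rem=0, completes. Q0=[] Q1=[] Q2=[]

Answer: P1(0-3) P2(3-5) P3(5-7) P4(7-10) P5(10-13) P1(13-16) P2(16-18) P3(18-20) P1(20-23) P2(23-25) P1(25-28) P2(28-30) P1(30-32) P2(32-33) P4(33-37) P5(37-39) P4(39-44)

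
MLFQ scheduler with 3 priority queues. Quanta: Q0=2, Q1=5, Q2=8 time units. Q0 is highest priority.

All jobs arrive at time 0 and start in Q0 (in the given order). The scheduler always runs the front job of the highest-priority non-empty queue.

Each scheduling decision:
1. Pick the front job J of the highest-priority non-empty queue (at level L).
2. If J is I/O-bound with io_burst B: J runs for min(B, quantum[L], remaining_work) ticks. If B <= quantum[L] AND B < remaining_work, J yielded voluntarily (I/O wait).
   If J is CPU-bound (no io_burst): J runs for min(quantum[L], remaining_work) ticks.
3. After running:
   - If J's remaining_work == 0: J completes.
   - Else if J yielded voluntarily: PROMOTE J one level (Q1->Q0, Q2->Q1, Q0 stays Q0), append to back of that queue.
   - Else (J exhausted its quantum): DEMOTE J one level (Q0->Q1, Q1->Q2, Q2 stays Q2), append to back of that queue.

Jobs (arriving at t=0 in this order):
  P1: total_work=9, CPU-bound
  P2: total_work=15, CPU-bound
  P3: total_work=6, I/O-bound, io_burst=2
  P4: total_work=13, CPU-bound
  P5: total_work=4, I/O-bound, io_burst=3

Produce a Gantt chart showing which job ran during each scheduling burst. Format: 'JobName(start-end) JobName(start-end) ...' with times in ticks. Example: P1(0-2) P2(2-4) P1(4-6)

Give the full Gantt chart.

Answer: P1(0-2) P2(2-4) P3(4-6) P4(6-8) P5(8-10) P3(10-12) P3(12-14) P1(14-19) P2(19-24) P4(24-29) P5(29-31) P1(31-33) P2(33-41) P4(41-47)

Derivation:
t=0-2: P1@Q0 runs 2, rem=7, quantum used, demote→Q1. Q0=[P2,P3,P4,P5] Q1=[P1] Q2=[]
t=2-4: P2@Q0 runs 2, rem=13, quantum used, demote→Q1. Q0=[P3,P4,P5] Q1=[P1,P2] Q2=[]
t=4-6: P3@Q0 runs 2, rem=4, I/O yield, promote→Q0. Q0=[P4,P5,P3] Q1=[P1,P2] Q2=[]
t=6-8: P4@Q0 runs 2, rem=11, quantum used, demote→Q1. Q0=[P5,P3] Q1=[P1,P2,P4] Q2=[]
t=8-10: P5@Q0 runs 2, rem=2, quantum used, demote→Q1. Q0=[P3] Q1=[P1,P2,P4,P5] Q2=[]
t=10-12: P3@Q0 runs 2, rem=2, I/O yield, promote→Q0. Q0=[P3] Q1=[P1,P2,P4,P5] Q2=[]
t=12-14: P3@Q0 runs 2, rem=0, completes. Q0=[] Q1=[P1,P2,P4,P5] Q2=[]
t=14-19: P1@Q1 runs 5, rem=2, quantum used, demote→Q2. Q0=[] Q1=[P2,P4,P5] Q2=[P1]
t=19-24: P2@Q1 runs 5, rem=8, quantum used, demote→Q2. Q0=[] Q1=[P4,P5] Q2=[P1,P2]
t=24-29: P4@Q1 runs 5, rem=6, quantum used, demote→Q2. Q0=[] Q1=[P5] Q2=[P1,P2,P4]
t=29-31: P5@Q1 runs 2, rem=0, completes. Q0=[] Q1=[] Q2=[P1,P2,P4]
t=31-33: P1@Q2 runs 2, rem=0, completes. Q0=[] Q1=[] Q2=[P2,P4]
t=33-41: P2@Q2 runs 8, rem=0, completes. Q0=[] Q1=[] Q2=[P4]
t=41-47: P4@Q2 runs 6, rem=0, completes. Q0=[] Q1=[] Q2=[]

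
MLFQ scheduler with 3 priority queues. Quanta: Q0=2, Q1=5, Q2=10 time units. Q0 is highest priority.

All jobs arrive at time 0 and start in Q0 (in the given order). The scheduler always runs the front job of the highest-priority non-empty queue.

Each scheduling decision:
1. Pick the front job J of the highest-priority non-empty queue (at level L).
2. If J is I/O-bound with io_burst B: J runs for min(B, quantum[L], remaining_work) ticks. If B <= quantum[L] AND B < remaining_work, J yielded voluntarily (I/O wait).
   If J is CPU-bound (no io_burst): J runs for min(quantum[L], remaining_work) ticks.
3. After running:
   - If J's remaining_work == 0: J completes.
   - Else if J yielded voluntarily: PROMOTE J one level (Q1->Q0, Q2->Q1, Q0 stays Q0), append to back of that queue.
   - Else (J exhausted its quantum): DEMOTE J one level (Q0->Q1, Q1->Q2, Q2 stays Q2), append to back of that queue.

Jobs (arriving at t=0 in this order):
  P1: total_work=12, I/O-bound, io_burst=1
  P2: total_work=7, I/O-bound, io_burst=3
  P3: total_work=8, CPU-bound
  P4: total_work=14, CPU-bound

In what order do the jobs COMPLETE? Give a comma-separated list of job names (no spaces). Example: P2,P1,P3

t=0-1: P1@Q0 runs 1, rem=11, I/O yield, promote→Q0. Q0=[P2,P3,P4,P1] Q1=[] Q2=[]
t=1-3: P2@Q0 runs 2, rem=5, quantum used, demote→Q1. Q0=[P3,P4,P1] Q1=[P2] Q2=[]
t=3-5: P3@Q0 runs 2, rem=6, quantum used, demote→Q1. Q0=[P4,P1] Q1=[P2,P3] Q2=[]
t=5-7: P4@Q0 runs 2, rem=12, quantum used, demote→Q1. Q0=[P1] Q1=[P2,P3,P4] Q2=[]
t=7-8: P1@Q0 runs 1, rem=10, I/O yield, promote→Q0. Q0=[P1] Q1=[P2,P3,P4] Q2=[]
t=8-9: P1@Q0 runs 1, rem=9, I/O yield, promote→Q0. Q0=[P1] Q1=[P2,P3,P4] Q2=[]
t=9-10: P1@Q0 runs 1, rem=8, I/O yield, promote→Q0. Q0=[P1] Q1=[P2,P3,P4] Q2=[]
t=10-11: P1@Q0 runs 1, rem=7, I/O yield, promote→Q0. Q0=[P1] Q1=[P2,P3,P4] Q2=[]
t=11-12: P1@Q0 runs 1, rem=6, I/O yield, promote→Q0. Q0=[P1] Q1=[P2,P3,P4] Q2=[]
t=12-13: P1@Q0 runs 1, rem=5, I/O yield, promote→Q0. Q0=[P1] Q1=[P2,P3,P4] Q2=[]
t=13-14: P1@Q0 runs 1, rem=4, I/O yield, promote→Q0. Q0=[P1] Q1=[P2,P3,P4] Q2=[]
t=14-15: P1@Q0 runs 1, rem=3, I/O yield, promote→Q0. Q0=[P1] Q1=[P2,P3,P4] Q2=[]
t=15-16: P1@Q0 runs 1, rem=2, I/O yield, promote→Q0. Q0=[P1] Q1=[P2,P3,P4] Q2=[]
t=16-17: P1@Q0 runs 1, rem=1, I/O yield, promote→Q0. Q0=[P1] Q1=[P2,P3,P4] Q2=[]
t=17-18: P1@Q0 runs 1, rem=0, completes. Q0=[] Q1=[P2,P3,P4] Q2=[]
t=18-21: P2@Q1 runs 3, rem=2, I/O yield, promote→Q0. Q0=[P2] Q1=[P3,P4] Q2=[]
t=21-23: P2@Q0 runs 2, rem=0, completes. Q0=[] Q1=[P3,P4] Q2=[]
t=23-28: P3@Q1 runs 5, rem=1, quantum used, demote→Q2. Q0=[] Q1=[P4] Q2=[P3]
t=28-33: P4@Q1 runs 5, rem=7, quantum used, demote→Q2. Q0=[] Q1=[] Q2=[P3,P4]
t=33-34: P3@Q2 runs 1, rem=0, completes. Q0=[] Q1=[] Q2=[P4]
t=34-41: P4@Q2 runs 7, rem=0, completes. Q0=[] Q1=[] Q2=[]

Answer: P1,P2,P3,P4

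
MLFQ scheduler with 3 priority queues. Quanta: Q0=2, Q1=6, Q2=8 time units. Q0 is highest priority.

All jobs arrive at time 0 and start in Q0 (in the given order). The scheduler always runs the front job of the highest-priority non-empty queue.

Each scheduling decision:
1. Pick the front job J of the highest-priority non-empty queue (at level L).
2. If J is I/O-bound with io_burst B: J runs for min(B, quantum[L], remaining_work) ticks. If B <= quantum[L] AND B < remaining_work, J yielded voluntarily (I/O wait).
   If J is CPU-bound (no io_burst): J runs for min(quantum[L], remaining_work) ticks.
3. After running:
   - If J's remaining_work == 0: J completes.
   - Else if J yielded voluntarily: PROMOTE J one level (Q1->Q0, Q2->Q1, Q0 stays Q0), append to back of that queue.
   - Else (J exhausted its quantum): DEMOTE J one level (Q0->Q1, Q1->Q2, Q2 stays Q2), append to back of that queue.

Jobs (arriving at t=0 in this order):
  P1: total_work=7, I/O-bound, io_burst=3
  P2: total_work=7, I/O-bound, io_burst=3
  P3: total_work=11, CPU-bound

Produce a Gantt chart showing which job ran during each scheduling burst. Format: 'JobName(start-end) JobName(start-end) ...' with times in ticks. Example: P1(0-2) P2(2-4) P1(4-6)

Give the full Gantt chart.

t=0-2: P1@Q0 runs 2, rem=5, quantum used, demote→Q1. Q0=[P2,P3] Q1=[P1] Q2=[]
t=2-4: P2@Q0 runs 2, rem=5, quantum used, demote→Q1. Q0=[P3] Q1=[P1,P2] Q2=[]
t=4-6: P3@Q0 runs 2, rem=9, quantum used, demote→Q1. Q0=[] Q1=[P1,P2,P3] Q2=[]
t=6-9: P1@Q1 runs 3, rem=2, I/O yield, promote→Q0. Q0=[P1] Q1=[P2,P3] Q2=[]
t=9-11: P1@Q0 runs 2, rem=0, completes. Q0=[] Q1=[P2,P3] Q2=[]
t=11-14: P2@Q1 runs 3, rem=2, I/O yield, promote→Q0. Q0=[P2] Q1=[P3] Q2=[]
t=14-16: P2@Q0 runs 2, rem=0, completes. Q0=[] Q1=[P3] Q2=[]
t=16-22: P3@Q1 runs 6, rem=3, quantum used, demote→Q2. Q0=[] Q1=[] Q2=[P3]
t=22-25: P3@Q2 runs 3, rem=0, completes. Q0=[] Q1=[] Q2=[]

Answer: P1(0-2) P2(2-4) P3(4-6) P1(6-9) P1(9-11) P2(11-14) P2(14-16) P3(16-22) P3(22-25)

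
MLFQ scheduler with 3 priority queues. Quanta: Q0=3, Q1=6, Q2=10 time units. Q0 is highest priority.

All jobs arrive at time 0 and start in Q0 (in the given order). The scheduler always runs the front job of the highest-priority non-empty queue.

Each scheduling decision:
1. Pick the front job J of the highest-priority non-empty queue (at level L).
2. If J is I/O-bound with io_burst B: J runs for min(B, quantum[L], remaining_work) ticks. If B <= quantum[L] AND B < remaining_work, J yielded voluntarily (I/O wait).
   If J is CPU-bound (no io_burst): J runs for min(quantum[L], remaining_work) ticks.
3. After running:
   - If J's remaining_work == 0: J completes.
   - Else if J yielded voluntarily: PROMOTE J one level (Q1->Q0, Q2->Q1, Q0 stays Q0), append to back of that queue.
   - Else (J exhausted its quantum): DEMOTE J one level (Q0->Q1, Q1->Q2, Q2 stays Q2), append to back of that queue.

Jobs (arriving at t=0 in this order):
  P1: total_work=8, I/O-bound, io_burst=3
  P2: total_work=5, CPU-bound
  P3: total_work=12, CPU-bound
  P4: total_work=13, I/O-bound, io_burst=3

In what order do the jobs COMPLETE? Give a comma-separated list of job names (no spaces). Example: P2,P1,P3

Answer: P1,P4,P2,P3

Derivation:
t=0-3: P1@Q0 runs 3, rem=5, I/O yield, promote→Q0. Q0=[P2,P3,P4,P1] Q1=[] Q2=[]
t=3-6: P2@Q0 runs 3, rem=2, quantum used, demote→Q1. Q0=[P3,P4,P1] Q1=[P2] Q2=[]
t=6-9: P3@Q0 runs 3, rem=9, quantum used, demote→Q1. Q0=[P4,P1] Q1=[P2,P3] Q2=[]
t=9-12: P4@Q0 runs 3, rem=10, I/O yield, promote→Q0. Q0=[P1,P4] Q1=[P2,P3] Q2=[]
t=12-15: P1@Q0 runs 3, rem=2, I/O yield, promote→Q0. Q0=[P4,P1] Q1=[P2,P3] Q2=[]
t=15-18: P4@Q0 runs 3, rem=7, I/O yield, promote→Q0. Q0=[P1,P4] Q1=[P2,P3] Q2=[]
t=18-20: P1@Q0 runs 2, rem=0, completes. Q0=[P4] Q1=[P2,P3] Q2=[]
t=20-23: P4@Q0 runs 3, rem=4, I/O yield, promote→Q0. Q0=[P4] Q1=[P2,P3] Q2=[]
t=23-26: P4@Q0 runs 3, rem=1, I/O yield, promote→Q0. Q0=[P4] Q1=[P2,P3] Q2=[]
t=26-27: P4@Q0 runs 1, rem=0, completes. Q0=[] Q1=[P2,P3] Q2=[]
t=27-29: P2@Q1 runs 2, rem=0, completes. Q0=[] Q1=[P3] Q2=[]
t=29-35: P3@Q1 runs 6, rem=3, quantum used, demote→Q2. Q0=[] Q1=[] Q2=[P3]
t=35-38: P3@Q2 runs 3, rem=0, completes. Q0=[] Q1=[] Q2=[]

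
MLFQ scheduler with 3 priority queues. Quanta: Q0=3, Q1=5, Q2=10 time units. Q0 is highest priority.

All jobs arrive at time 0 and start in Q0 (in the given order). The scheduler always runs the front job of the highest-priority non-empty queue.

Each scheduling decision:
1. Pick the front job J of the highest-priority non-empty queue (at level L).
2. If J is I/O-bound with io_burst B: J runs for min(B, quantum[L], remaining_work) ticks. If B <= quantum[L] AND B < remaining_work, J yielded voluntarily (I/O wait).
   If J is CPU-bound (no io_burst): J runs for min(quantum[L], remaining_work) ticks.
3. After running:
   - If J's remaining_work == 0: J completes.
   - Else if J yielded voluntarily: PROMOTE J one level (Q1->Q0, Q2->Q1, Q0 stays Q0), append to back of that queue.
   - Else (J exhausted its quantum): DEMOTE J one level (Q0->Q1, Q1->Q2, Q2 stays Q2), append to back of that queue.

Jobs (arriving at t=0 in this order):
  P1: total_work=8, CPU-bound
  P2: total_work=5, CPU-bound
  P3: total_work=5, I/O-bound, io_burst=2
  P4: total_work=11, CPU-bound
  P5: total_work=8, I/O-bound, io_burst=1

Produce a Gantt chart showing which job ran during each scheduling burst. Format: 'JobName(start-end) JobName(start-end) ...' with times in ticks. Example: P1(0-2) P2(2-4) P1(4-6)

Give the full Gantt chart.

Answer: P1(0-3) P2(3-6) P3(6-8) P4(8-11) P5(11-12) P3(12-14) P5(14-15) P3(15-16) P5(16-17) P5(17-18) P5(18-19) P5(19-20) P5(20-21) P5(21-22) P1(22-27) P2(27-29) P4(29-34) P4(34-37)

Derivation:
t=0-3: P1@Q0 runs 3, rem=5, quantum used, demote→Q1. Q0=[P2,P3,P4,P5] Q1=[P1] Q2=[]
t=3-6: P2@Q0 runs 3, rem=2, quantum used, demote→Q1. Q0=[P3,P4,P5] Q1=[P1,P2] Q2=[]
t=6-8: P3@Q0 runs 2, rem=3, I/O yield, promote→Q0. Q0=[P4,P5,P3] Q1=[P1,P2] Q2=[]
t=8-11: P4@Q0 runs 3, rem=8, quantum used, demote→Q1. Q0=[P5,P3] Q1=[P1,P2,P4] Q2=[]
t=11-12: P5@Q0 runs 1, rem=7, I/O yield, promote→Q0. Q0=[P3,P5] Q1=[P1,P2,P4] Q2=[]
t=12-14: P3@Q0 runs 2, rem=1, I/O yield, promote→Q0. Q0=[P5,P3] Q1=[P1,P2,P4] Q2=[]
t=14-15: P5@Q0 runs 1, rem=6, I/O yield, promote→Q0. Q0=[P3,P5] Q1=[P1,P2,P4] Q2=[]
t=15-16: P3@Q0 runs 1, rem=0, completes. Q0=[P5] Q1=[P1,P2,P4] Q2=[]
t=16-17: P5@Q0 runs 1, rem=5, I/O yield, promote→Q0. Q0=[P5] Q1=[P1,P2,P4] Q2=[]
t=17-18: P5@Q0 runs 1, rem=4, I/O yield, promote→Q0. Q0=[P5] Q1=[P1,P2,P4] Q2=[]
t=18-19: P5@Q0 runs 1, rem=3, I/O yield, promote→Q0. Q0=[P5] Q1=[P1,P2,P4] Q2=[]
t=19-20: P5@Q0 runs 1, rem=2, I/O yield, promote→Q0. Q0=[P5] Q1=[P1,P2,P4] Q2=[]
t=20-21: P5@Q0 runs 1, rem=1, I/O yield, promote→Q0. Q0=[P5] Q1=[P1,P2,P4] Q2=[]
t=21-22: P5@Q0 runs 1, rem=0, completes. Q0=[] Q1=[P1,P2,P4] Q2=[]
t=22-27: P1@Q1 runs 5, rem=0, completes. Q0=[] Q1=[P2,P4] Q2=[]
t=27-29: P2@Q1 runs 2, rem=0, completes. Q0=[] Q1=[P4] Q2=[]
t=29-34: P4@Q1 runs 5, rem=3, quantum used, demote→Q2. Q0=[] Q1=[] Q2=[P4]
t=34-37: P4@Q2 runs 3, rem=0, completes. Q0=[] Q1=[] Q2=[]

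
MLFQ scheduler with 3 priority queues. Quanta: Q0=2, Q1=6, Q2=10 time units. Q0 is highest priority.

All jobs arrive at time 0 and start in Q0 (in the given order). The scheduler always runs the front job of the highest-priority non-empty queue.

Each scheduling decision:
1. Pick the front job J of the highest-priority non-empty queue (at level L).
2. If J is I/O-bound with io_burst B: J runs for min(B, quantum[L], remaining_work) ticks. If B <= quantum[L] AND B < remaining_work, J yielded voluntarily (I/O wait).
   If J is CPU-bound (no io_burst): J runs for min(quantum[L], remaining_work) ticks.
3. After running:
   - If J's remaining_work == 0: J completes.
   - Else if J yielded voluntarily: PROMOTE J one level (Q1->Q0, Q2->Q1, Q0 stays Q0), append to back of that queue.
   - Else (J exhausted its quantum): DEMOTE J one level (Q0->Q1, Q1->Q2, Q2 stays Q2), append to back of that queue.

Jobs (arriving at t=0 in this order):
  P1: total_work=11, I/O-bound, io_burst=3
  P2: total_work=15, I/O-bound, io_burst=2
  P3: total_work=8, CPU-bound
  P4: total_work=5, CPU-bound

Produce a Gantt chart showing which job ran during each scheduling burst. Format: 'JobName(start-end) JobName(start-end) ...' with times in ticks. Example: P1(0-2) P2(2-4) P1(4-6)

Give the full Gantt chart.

t=0-2: P1@Q0 runs 2, rem=9, quantum used, demote→Q1. Q0=[P2,P3,P4] Q1=[P1] Q2=[]
t=2-4: P2@Q0 runs 2, rem=13, I/O yield, promote→Q0. Q0=[P3,P4,P2] Q1=[P1] Q2=[]
t=4-6: P3@Q0 runs 2, rem=6, quantum used, demote→Q1. Q0=[P4,P2] Q1=[P1,P3] Q2=[]
t=6-8: P4@Q0 runs 2, rem=3, quantum used, demote→Q1. Q0=[P2] Q1=[P1,P3,P4] Q2=[]
t=8-10: P2@Q0 runs 2, rem=11, I/O yield, promote→Q0. Q0=[P2] Q1=[P1,P3,P4] Q2=[]
t=10-12: P2@Q0 runs 2, rem=9, I/O yield, promote→Q0. Q0=[P2] Q1=[P1,P3,P4] Q2=[]
t=12-14: P2@Q0 runs 2, rem=7, I/O yield, promote→Q0. Q0=[P2] Q1=[P1,P3,P4] Q2=[]
t=14-16: P2@Q0 runs 2, rem=5, I/O yield, promote→Q0. Q0=[P2] Q1=[P1,P3,P4] Q2=[]
t=16-18: P2@Q0 runs 2, rem=3, I/O yield, promote→Q0. Q0=[P2] Q1=[P1,P3,P4] Q2=[]
t=18-20: P2@Q0 runs 2, rem=1, I/O yield, promote→Q0. Q0=[P2] Q1=[P1,P3,P4] Q2=[]
t=20-21: P2@Q0 runs 1, rem=0, completes. Q0=[] Q1=[P1,P3,P4] Q2=[]
t=21-24: P1@Q1 runs 3, rem=6, I/O yield, promote→Q0. Q0=[P1] Q1=[P3,P4] Q2=[]
t=24-26: P1@Q0 runs 2, rem=4, quantum used, demote→Q1. Q0=[] Q1=[P3,P4,P1] Q2=[]
t=26-32: P3@Q1 runs 6, rem=0, completes. Q0=[] Q1=[P4,P1] Q2=[]
t=32-35: P4@Q1 runs 3, rem=0, completes. Q0=[] Q1=[P1] Q2=[]
t=35-38: P1@Q1 runs 3, rem=1, I/O yield, promote→Q0. Q0=[P1] Q1=[] Q2=[]
t=38-39: P1@Q0 runs 1, rem=0, completes. Q0=[] Q1=[] Q2=[]

Answer: P1(0-2) P2(2-4) P3(4-6) P4(6-8) P2(8-10) P2(10-12) P2(12-14) P2(14-16) P2(16-18) P2(18-20) P2(20-21) P1(21-24) P1(24-26) P3(26-32) P4(32-35) P1(35-38) P1(38-39)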